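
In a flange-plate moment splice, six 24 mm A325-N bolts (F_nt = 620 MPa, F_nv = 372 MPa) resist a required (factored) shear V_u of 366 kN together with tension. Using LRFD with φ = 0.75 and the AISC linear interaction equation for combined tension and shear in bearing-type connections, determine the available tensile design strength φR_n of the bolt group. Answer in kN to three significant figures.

A_b = π·24²/4 = 452.4 mm²; f_rv = 366 × 1000 / (6 × 452.4) = 134.8 MPa.
F'_nt = 1.3 F_nt − (F_nt / φF_nv) f_rv = 1.3·620 − (620/(0.75·372))·134.8 = 506.4 MPa, capped at F_nt → F'_nt = 506.4 MPa.
R_n = F'_nt · A_b · n = 506.4 × 452.4 × 6 / 1000 = 1374 kN.
Design strength φR_n = 0.75 × 1374 = 1030 kN.

1030 kN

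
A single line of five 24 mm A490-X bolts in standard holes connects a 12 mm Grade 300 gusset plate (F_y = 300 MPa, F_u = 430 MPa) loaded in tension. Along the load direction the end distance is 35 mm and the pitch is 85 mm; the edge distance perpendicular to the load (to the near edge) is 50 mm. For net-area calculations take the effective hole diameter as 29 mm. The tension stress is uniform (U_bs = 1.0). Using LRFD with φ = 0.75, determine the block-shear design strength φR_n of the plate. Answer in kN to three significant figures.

Shear plane L_v = 35 + 4·85 = 375 mm; A_gv = 375 × 12 = 4500 mm².
A_nv = (375 − 4.5·29) × 12 = 2934 mm².
A_nt = (50 − 0.5·29) × 12 = 426 mm².
0.6 F_u A_nv = 757 kN; 0.6 F_y A_gv = 810 kN → shear rupture governs the shear term.
R_n = 757 + 1.0 × 430 × 426 / 1000 = 940.2 kN.
Design strength φR_n = 0.75 × 940.2 = 705 kN.

705 kN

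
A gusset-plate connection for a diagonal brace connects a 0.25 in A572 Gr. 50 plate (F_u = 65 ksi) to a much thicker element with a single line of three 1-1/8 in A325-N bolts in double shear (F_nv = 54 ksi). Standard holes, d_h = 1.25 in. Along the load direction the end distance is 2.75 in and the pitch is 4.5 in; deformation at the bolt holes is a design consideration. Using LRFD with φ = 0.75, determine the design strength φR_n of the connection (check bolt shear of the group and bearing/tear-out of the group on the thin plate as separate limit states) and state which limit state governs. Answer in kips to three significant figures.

Bolt shear: A_b = π·1.125²/4 = 0.994 in²; R_n = 54 × 0.994 × 3 × 2 = 322.1 kips → 0.75 × 322.1 = 242 kips.
Bearing (1.2 l_c t F_u ≤ 2.4 d t F_u): upper limit = 2.4·1.125·0.25·65 = 43.87 kips.
  Edge l_c = 2.75 − 1.25/2 = 2.125 → r_n = 41.44 kips; interior l_c = 4.5 − 1.25 = 3.25 → r_n = 43.87 kips.
  R_n,bearing = 1·41.44 + 2·43.87 = 129.2 kips → 0.75 × 129.2 = 96.9 kips.
Bearing governs: 96.9 kips.

96.9 kips (bearing governs)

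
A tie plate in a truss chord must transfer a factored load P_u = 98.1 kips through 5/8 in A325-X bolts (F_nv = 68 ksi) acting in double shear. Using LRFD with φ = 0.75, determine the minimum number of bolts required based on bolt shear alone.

4 bolts

A_b = π·0.625²/4 = 0.3068 in².
Per-bolt design strength φR_n = 0.75 × 68 × 0.3068 × 2 = 31.29 kips.
n ≥ 98.1 / 31.29 = 3.135 → use 4 bolts.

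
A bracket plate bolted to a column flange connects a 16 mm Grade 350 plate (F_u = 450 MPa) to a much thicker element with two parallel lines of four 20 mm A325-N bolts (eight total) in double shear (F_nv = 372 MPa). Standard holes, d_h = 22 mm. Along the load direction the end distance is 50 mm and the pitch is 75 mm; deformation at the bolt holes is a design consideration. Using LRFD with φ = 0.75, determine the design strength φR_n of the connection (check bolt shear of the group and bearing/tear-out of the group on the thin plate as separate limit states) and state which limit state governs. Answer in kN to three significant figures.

Bolt shear: A_b = π·20²/4 = 314.2 mm²; R_n = 372 × 314.2 × 8 × 2 / 1000 = 1870 kN → 0.75 × 1870 = 1400 kN.
Bearing (1.2 l_c t F_u ≤ 2.4 d t F_u): upper limit = 2.4·20·16·450 / 1000 = 345.6 kN.
  Edge l_c = 50 − 22/2 = 39 → r_n = 337 kN; interior l_c = 75 − 22 = 53 → r_n = 345.6 kN.
  R_n,bearing = 2·337 + 6·345.6 = 2748 kN → 0.75 × 2748 = 2060 kN.
Bolt shear governs: 1400 kN.

1400 kN (bolt shear governs)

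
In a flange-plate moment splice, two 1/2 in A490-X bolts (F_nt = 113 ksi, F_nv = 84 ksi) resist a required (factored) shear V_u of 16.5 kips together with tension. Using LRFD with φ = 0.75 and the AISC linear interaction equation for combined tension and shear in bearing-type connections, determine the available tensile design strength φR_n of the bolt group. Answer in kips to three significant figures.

A_b = π·0.5²/4 = 0.1963 in²; f_rv = 16.5 / (2 × 0.1963) = 42.02 ksi.
F'_nt = 1.3 F_nt − (F_nt / φF_nv) f_rv = 1.3·113 − (113/(0.75·84))·42.02 = 71.54 ksi, capped at F_nt → F'_nt = 71.54 ksi.
R_n = F'_nt · A_b · n = 71.54 × 0.1963 × 2 = 28.09 kips.
Design strength φR_n = 0.75 × 28.09 = 21.1 kips.

21.1 kips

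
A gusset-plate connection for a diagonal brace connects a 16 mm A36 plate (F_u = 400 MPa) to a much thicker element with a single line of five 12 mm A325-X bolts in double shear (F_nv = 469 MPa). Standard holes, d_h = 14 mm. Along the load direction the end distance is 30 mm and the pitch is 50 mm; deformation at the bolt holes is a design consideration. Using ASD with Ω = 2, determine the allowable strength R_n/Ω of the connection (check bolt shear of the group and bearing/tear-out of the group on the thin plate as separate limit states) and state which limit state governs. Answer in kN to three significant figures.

265 kN (bolt shear governs)

Bolt shear: A_b = π·12²/4 = 113.1 mm²; R_n = 469 × 113.1 × 5 × 2 / 1000 = 530.4 kN → 530.4 / 2 = 265 kN.
Bearing (1.2 l_c t F_u ≤ 2.4 d t F_u): upper limit = 2.4·12·16·400 / 1000 = 184.3 kN.
  Edge l_c = 30 − 14/2 = 23 → r_n = 176.6 kN; interior l_c = 50 − 14 = 36 → r_n = 184.3 kN.
  R_n,bearing = 1·176.6 + 4·184.3 = 913.9 kN → 913.9 / 2 = 457 kN.
Bolt shear governs: 265 kN.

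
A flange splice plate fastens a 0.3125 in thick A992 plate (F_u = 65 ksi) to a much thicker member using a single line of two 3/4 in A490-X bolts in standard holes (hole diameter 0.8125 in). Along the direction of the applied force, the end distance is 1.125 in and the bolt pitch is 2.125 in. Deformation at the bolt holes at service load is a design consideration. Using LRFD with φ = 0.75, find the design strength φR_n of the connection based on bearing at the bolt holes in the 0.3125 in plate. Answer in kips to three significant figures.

Per bolt r_n = 1.2 l_c t F_u ≤ 2.4 d t F_u; upper limit = 2.4 × 0.75 × 0.3125 × 65 = 36.56 kips.
Edge bolt: l_c = 1.125 − 0.8125/2 = 0.7188 in → 1.2 × 0.7188 × 0.3125 × 65 = 17.52 → r_n = 17.52 kips.
Interior bolts: l_c = 2.125 − 0.8125 = 1.312 in → 1.2 × 1.312 × 0.3125 × 65 = 31.99 → r_n = 31.99 kips.
R_n = 1 × 17.52 + 1 × 31.99 = 49.51 kips.
Design strength φR_n = 0.75 × 49.51 = 37.1 kips.

37.1 kips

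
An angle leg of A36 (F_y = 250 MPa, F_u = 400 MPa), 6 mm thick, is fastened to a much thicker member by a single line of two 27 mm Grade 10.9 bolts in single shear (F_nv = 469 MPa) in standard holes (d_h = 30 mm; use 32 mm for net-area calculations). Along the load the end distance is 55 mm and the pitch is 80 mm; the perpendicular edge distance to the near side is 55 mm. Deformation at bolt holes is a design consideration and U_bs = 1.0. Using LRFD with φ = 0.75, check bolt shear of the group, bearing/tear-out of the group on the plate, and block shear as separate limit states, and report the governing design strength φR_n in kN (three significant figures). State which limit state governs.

Bolt shear: A_b = π·27²/4 = 572.6 mm²; R_n = 469 × 572.6 × 2 × 1 / 1000 = 537.1 kN → 0.75 × 537.1 = 403 kN.
Bearing: edge l_c = 40, r_n = 115.2 kN; interior l_c = 50, r_n = 144 kN; R_n = 115.2 + 1·144 = 259.2 kN → 194 kN.
Block shear: A_gv = 810, A_nv = 522, A_nt = 234 mm²; R_n = min(0.6F_uA_nv, 0.6F_yA_gv) + U_bs·F_u·A_nt = 215.1 kN → 161 kN.
Block shear governs: 161 kN.

161 kN (block shear governs)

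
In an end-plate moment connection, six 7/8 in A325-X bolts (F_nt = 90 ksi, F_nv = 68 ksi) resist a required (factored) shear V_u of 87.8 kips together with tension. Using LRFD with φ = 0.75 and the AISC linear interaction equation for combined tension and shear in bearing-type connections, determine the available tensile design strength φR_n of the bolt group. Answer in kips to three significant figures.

A_b = π·0.875²/4 = 0.6013 in²; f_rv = 87.8 / (6 × 0.6013) = 24.34 ksi.
F'_nt = 1.3 F_nt − (F_nt / φF_nv) f_rv = 1.3·90 − (90/(0.75·68))·24.34 = 74.06 ksi, capped at F_nt → F'_nt = 74.06 ksi.
R_n = F'_nt · A_b · n = 74.06 × 0.6013 × 6 = 267.2 kips.
Design strength φR_n = 0.75 × 267.2 = 200 kips.

200 kips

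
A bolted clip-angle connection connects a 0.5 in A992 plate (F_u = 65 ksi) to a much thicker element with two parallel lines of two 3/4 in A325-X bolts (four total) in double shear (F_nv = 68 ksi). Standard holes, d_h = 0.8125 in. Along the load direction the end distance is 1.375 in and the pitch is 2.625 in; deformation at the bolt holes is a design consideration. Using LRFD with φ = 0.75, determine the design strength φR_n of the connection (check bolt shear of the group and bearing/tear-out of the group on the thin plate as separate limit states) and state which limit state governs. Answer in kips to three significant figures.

144 kips (bearing governs)

Bolt shear: A_b = π·0.75²/4 = 0.4418 in²; R_n = 68 × 0.4418 × 4 × 2 = 240.3 kips → 0.75 × 240.3 = 180 kips.
Bearing (1.2 l_c t F_u ≤ 2.4 d t F_u): upper limit = 2.4·0.75·0.5·65 = 58.5 kips.
  Edge l_c = 1.375 − 0.8125/2 = 0.9688 → r_n = 37.78 kips; interior l_c = 2.625 − 0.8125 = 1.812 → r_n = 58.5 kips.
  R_n,bearing = 2·37.78 + 2·58.5 = 192.6 kips → 0.75 × 192.6 = 144 kips.
Bearing governs: 144 kips.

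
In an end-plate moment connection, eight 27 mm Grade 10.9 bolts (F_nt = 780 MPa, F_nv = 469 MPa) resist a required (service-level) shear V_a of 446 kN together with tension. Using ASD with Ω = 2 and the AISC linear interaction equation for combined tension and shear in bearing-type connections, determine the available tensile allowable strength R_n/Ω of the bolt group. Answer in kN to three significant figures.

A_b = π·27²/4 = 572.6 mm²; f_rv = 446 × 1000 / (8 × 572.6) = 97.37 MPa.
F'_nt = 1.3 F_nt − (Ω F_nt / F_nv) f_rv = 1.3·780 − (2·780/469)·97.37 = 690.1 MPa, capped at F_nt → F'_nt = 690.1 MPa.
R_n = F'_nt · A_b · n = 690.1 × 572.6 × 8 / 1000 = 3161 kN.
Allowable strength R_n/Ω = 3161 / 2 = 1580 kN.

1580 kN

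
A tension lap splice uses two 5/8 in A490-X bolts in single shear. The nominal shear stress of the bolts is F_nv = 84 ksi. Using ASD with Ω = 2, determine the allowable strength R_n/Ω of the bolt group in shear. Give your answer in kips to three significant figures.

A_b = π × 0.625² / 4 = 0.3068 in².
R_n = F_nv · A_b · n · n_s = 84 × 0.3068 × 2 × 1 = 51.54 kips.
Allowable strength R_n/Ω = 51.54 / 2 = 25.8 kips.

25.8 kips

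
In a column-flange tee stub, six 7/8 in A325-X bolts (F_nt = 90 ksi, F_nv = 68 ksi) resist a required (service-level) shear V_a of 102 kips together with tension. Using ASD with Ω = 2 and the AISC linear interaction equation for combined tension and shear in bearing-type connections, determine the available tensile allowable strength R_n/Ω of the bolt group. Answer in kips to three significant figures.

A_b = π·0.875²/4 = 0.6013 in²; f_rv = 102 / (6 × 0.6013) = 28.27 ksi.
F'_nt = 1.3 F_nt − (Ω F_nt / F_nv) f_rv = 1.3·90 − (2·90/68)·28.27 = 42.16 ksi, capped at F_nt → F'_nt = 42.16 ksi.
R_n = F'_nt · A_b · n = 42.16 × 0.6013 × 6 = 152.1 kips.
Allowable strength R_n/Ω = 152.1 / 2 = 76.1 kips.

76.1 kips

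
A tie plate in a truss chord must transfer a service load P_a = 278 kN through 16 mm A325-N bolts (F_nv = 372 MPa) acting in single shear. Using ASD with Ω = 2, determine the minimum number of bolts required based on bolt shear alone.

8 bolts

A_b = π·16²/4 = 201.1 mm².
Per-bolt allowable strength R_n/Ω = 372 × 201.1 × 1 / 1000 / 2 = 37.4 kN.
n ≥ 278 / 37.4 = 7.434 → use 8 bolts.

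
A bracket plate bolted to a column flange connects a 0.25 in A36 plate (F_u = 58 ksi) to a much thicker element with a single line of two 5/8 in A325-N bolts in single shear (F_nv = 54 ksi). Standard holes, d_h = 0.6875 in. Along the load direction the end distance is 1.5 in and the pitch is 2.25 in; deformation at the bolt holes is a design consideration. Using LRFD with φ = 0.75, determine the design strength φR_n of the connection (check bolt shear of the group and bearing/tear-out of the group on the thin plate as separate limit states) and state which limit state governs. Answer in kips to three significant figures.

24.9 kips (bolt shear governs)

Bolt shear: A_b = π·0.625²/4 = 0.3068 in²; R_n = 54 × 0.3068 × 2 × 1 = 33.13 kips → 0.75 × 33.13 = 24.9 kips.
Bearing (1.2 l_c t F_u ≤ 2.4 d t F_u): upper limit = 2.4·0.625·0.25·58 = 21.75 kips.
  Edge l_c = 1.5 − 0.6875/2 = 1.156 → r_n = 20.12 kips; interior l_c = 2.25 − 0.6875 = 1.562 → r_n = 21.75 kips.
  R_n,bearing = 1·20.12 + 1·21.75 = 41.87 kips → 0.75 × 41.87 = 31.4 kips.
Bolt shear governs: 24.9 kips.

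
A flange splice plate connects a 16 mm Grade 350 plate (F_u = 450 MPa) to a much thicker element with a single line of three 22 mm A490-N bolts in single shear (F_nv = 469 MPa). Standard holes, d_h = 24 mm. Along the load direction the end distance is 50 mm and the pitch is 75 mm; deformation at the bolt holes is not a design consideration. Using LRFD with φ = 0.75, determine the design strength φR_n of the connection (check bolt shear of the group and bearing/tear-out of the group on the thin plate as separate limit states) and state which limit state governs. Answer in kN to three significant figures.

Bolt shear: A_b = π·22²/4 = 380.1 mm²; R_n = 469 × 380.1 × 3 × 1 / 1000 = 534.8 kN → 0.75 × 534.8 = 401 kN.
Bearing (1.5 l_c t F_u ≤ 3.0 d t F_u): upper limit = 3.0·22·16·450 / 1000 = 475.2 kN.
  Edge l_c = 50 − 24/2 = 38 → r_n = 410.4 kN; interior l_c = 75 − 24 = 51 → r_n = 475.2 kN.
  R_n,bearing = 1·410.4 + 2·475.2 = 1361 kN → 0.75 × 1361 = 1020 kN.
Bolt shear governs: 401 kN.

401 kN (bolt shear governs)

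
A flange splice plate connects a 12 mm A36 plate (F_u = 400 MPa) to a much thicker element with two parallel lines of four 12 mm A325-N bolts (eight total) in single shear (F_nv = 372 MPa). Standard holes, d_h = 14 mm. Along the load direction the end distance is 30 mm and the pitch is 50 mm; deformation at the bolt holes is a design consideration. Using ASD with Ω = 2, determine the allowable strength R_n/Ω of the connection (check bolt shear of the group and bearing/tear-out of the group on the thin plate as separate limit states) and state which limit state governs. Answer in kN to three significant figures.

168 kN (bolt shear governs)

Bolt shear: A_b = π·12²/4 = 113.1 mm²; R_n = 372 × 113.1 × 8 × 1 / 1000 = 336.6 kN → 336.6 / 2 = 168 kN.
Bearing (1.2 l_c t F_u ≤ 2.4 d t F_u): upper limit = 2.4·12·12·400 / 1000 = 138.2 kN.
  Edge l_c = 30 − 14/2 = 23 → r_n = 132.5 kN; interior l_c = 50 − 14 = 36 → r_n = 138.2 kN.
  R_n,bearing = 2·132.5 + 6·138.2 = 1094 kN → 1094 / 2 = 547 kN.
Bolt shear governs: 168 kN.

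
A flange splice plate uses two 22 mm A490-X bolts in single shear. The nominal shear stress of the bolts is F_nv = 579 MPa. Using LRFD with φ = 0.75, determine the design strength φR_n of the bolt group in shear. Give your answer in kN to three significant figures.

A_b = π × 22² / 4 = 380.1 mm².
R_n = F_nv · A_b · n · n_s = 579 × 380.1 × 2 × 1 / 1000 = 440.2 kN.
Design strength φR_n = 0.75 × 440.2 = 330 kN.

330 kN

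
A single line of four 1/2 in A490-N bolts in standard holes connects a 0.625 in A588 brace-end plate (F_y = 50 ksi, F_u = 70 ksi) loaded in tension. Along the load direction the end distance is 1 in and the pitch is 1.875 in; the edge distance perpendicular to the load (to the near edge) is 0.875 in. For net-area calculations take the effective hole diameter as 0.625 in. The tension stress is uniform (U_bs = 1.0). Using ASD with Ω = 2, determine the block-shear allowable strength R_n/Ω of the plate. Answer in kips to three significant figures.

Shear plane L_v = 1 + 3·1.875 = 6.625 in; A_gv = 6.625 × 0.625 = 4.141 in².
A_nv = (6.625 − 3.5·0.625) × 0.625 = 2.773 in².
A_nt = (0.875 − 0.5·0.625) × 0.625 = 0.3516 in².
0.6 F_u A_nv = 116.5 kips; 0.6 F_y A_gv = 124.2 kips → shear rupture governs the shear term.
R_n = 116.5 + 1.0 × 70 × 0.3516 = 141.1 kips.
Allowable strength R_n/Ω = 141.1 / 2 = 70.5 kips.

70.5 kips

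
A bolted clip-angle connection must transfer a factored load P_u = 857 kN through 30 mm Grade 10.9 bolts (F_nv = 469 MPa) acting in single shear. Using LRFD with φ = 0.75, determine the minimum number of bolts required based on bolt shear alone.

A_b = π·30²/4 = 706.9 mm².
Per-bolt design strength φR_n = 0.75 × 469 × 706.9 × 1 / 1000 = 248.6 kN.
n ≥ 857 / 248.6 = 3.447 → use 4 bolts.

4 bolts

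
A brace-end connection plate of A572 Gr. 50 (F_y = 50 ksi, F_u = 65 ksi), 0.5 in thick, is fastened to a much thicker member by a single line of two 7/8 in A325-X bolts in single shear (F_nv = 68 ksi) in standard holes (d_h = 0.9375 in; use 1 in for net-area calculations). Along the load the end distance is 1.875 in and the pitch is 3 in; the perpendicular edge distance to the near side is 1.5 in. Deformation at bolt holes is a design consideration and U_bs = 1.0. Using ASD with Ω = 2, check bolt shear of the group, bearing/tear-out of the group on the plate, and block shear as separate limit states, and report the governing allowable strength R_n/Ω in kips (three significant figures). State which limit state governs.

40.9 kips (bolt shear governs)

Bolt shear: A_b = π·0.875²/4 = 0.6013 in²; R_n = 68 × 0.6013 × 2 × 1 = 81.78 kips → 81.78 / 2 = 40.9 kips.
Bearing: edge l_c = 1.406, r_n = 54.84 kips; interior l_c = 2.062, r_n = 68.25 kips; R_n = 54.84 + 1·68.25 = 123.1 kips → 61.5 kips.
Block shear: A_gv = 2.438, A_nv = 1.688, A_nt = 0.5 in²; R_n = min(0.6F_uA_nv, 0.6F_yA_gv) + U_bs·F_u·A_nt = 98.31 kips → 49.2 kips.
Bolt shear governs: 40.9 kips.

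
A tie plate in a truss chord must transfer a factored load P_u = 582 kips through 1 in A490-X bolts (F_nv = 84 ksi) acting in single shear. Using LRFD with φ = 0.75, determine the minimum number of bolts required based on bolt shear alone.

12 bolts

A_b = π·1²/4 = 0.7854 in².
Per-bolt design strength φR_n = 0.75 × 84 × 0.7854 × 1 = 49.48 kips.
n ≥ 582 / 49.48 = 11.76 → use 12 bolts.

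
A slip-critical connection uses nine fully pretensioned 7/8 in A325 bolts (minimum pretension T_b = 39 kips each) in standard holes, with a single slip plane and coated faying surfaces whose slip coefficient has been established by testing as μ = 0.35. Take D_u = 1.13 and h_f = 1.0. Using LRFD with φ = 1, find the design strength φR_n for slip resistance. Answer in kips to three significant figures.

139 kips

R_n = μ · D_u · h_f · T_b · n_s · n_b = 0.35 × 1.13 × 1.0 × 39 × 1 × 9 = 138.8 kips.
Design strength φR_n = 1 × 138.8 = 139 kips.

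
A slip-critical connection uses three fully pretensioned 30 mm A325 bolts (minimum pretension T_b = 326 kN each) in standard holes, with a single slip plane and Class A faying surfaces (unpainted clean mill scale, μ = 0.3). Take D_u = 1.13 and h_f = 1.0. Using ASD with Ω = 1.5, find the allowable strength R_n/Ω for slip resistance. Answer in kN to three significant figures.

221 kN

R_n = μ · D_u · h_f · T_b · n_s · n_b = 0.3 × 1.13 × 1.0 × 326 × 1 × 3 = 331.5 kN.
Allowable strength R_n/Ω = 331.5 / 1.5 = 221 kN.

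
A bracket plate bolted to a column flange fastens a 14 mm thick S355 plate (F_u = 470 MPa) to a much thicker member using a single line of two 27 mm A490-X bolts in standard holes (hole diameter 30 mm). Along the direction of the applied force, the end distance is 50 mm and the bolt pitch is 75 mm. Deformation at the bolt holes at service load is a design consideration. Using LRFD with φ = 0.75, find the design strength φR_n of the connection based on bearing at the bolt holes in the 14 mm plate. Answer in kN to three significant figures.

474 kN

Per bolt r_n = 1.2 l_c t F_u ≤ 2.4 d t F_u; upper limit = 2.4 × 27 × 14 × 470 / 1000 = 426.4 kN.
Edge bolt: l_c = 50 − 30/2 = 35 mm → 1.2 × 35 × 14 × 470 / 1000 = 276.4 → r_n = 276.4 kN.
Interior bolts: l_c = 75 − 30 = 45 mm → 1.2 × 45 × 14 × 470 / 1000 = 355.3 → r_n = 355.3 kN.
R_n = 1 × 276.4 + 1 × 355.3 = 631.7 kN.
Design strength φR_n = 0.75 × 631.7 = 474 kN.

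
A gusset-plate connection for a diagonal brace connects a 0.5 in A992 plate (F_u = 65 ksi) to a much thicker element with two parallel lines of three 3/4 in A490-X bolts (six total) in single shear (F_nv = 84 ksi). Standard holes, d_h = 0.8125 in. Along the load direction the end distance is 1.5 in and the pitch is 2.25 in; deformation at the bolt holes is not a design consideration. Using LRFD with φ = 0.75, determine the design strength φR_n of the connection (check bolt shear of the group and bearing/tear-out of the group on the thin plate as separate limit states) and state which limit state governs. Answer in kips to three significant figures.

Bolt shear: A_b = π·0.75²/4 = 0.4418 in²; R_n = 84 × 0.4418 × 6 × 1 = 222.7 kips → 0.75 × 222.7 = 167 kips.
Bearing (1.5 l_c t F_u ≤ 3.0 d t F_u): upper limit = 3.0·0.75·0.5·65 = 73.12 kips.
  Edge l_c = 1.5 − 0.8125/2 = 1.094 → r_n = 53.32 kips; interior l_c = 2.25 − 0.8125 = 1.438 → r_n = 70.08 kips.
  R_n,bearing = 2·53.32 + 4·70.08 = 387 kips → 0.75 × 387 = 290 kips.
Bolt shear governs: 167 kips.

167 kips (bolt shear governs)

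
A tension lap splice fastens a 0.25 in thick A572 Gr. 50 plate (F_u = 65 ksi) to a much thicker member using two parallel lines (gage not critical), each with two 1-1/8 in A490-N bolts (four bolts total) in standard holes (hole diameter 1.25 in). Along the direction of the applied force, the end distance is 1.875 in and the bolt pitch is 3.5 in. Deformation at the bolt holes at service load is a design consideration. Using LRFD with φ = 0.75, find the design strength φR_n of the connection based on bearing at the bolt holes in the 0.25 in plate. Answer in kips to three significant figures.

Per bolt r_n = 1.2 l_c t F_u ≤ 2.4 d t F_u; upper limit = 2.4 × 1.125 × 0.25 × 65 = 43.87 kips.
Edge bolt: l_c = 1.875 − 1.25/2 = 1.25 in → 1.2 × 1.25 × 0.25 × 65 = 24.38 → r_n = 24.38 kips.
Interior bolts: l_c = 3.5 − 1.25 = 2.25 in → 1.2 × 2.25 × 0.25 × 65 = 43.87 → r_n = 43.87 kips.
R_n = 2 × 24.38 + 2 × 43.87 = 136.5 kips.
Design strength φR_n = 0.75 × 136.5 = 102 kips.

102 kips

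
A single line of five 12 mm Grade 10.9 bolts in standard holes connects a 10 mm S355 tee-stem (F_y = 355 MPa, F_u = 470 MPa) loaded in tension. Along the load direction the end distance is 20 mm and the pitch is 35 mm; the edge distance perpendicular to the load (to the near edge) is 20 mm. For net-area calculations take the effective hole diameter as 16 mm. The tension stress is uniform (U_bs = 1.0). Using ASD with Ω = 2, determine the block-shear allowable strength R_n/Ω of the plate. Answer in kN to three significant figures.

Shear plane L_v = 20 + 4·35 = 160 mm; A_gv = 160 × 10 = 1600 mm².
A_nv = (160 − 4.5·16) × 10 = 880 mm².
A_nt = (20 − 0.5·16) × 10 = 120 mm².
0.6 F_u A_nv = 248.2 kN; 0.6 F_y A_gv = 340.8 kN → shear rupture governs the shear term.
R_n = 248.2 + 1.0 × 470 × 120 / 1000 = 304.6 kN.
Allowable strength R_n/Ω = 304.6 / 2 = 152 kN.

152 kN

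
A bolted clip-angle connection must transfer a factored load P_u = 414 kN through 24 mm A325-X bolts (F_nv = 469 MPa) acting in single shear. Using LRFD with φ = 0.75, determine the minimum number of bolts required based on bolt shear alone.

3 bolts

A_b = π·24²/4 = 452.4 mm².
Per-bolt design strength φR_n = 0.75 × 469 × 452.4 × 1 / 1000 = 159.1 kN.
n ≥ 414 / 159.1 = 2.602 → use 3 bolts.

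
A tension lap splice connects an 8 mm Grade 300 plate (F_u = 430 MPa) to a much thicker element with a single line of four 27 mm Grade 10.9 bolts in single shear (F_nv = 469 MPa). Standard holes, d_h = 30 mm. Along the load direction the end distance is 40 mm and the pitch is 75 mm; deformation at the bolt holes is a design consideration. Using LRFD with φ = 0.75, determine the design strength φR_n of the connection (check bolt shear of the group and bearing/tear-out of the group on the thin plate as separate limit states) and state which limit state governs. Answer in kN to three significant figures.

495 kN (bearing governs)

Bolt shear: A_b = π·27²/4 = 572.6 mm²; R_n = 469 × 572.6 × 4 × 1 / 1000 = 1074 kN → 0.75 × 1074 = 806 kN.
Bearing (1.2 l_c t F_u ≤ 2.4 d t F_u): upper limit = 2.4·27·8·430 / 1000 = 222.9 kN.
  Edge l_c = 40 − 30/2 = 25 → r_n = 103.2 kN; interior l_c = 75 − 30 = 45 → r_n = 185.8 kN.
  R_n,bearing = 1·103.2 + 3·185.8 = 660.5 kN → 0.75 × 660.5 = 495 kN.
Bearing governs: 495 kN.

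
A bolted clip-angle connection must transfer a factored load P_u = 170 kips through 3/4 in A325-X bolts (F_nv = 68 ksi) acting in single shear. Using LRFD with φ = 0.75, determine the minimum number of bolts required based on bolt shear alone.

A_b = π·0.75²/4 = 0.4418 in².
Per-bolt design strength φR_n = 0.75 × 68 × 0.4418 × 1 = 22.53 kips.
n ≥ 170 / 22.53 = 7.545 → use 8 bolts.

8 bolts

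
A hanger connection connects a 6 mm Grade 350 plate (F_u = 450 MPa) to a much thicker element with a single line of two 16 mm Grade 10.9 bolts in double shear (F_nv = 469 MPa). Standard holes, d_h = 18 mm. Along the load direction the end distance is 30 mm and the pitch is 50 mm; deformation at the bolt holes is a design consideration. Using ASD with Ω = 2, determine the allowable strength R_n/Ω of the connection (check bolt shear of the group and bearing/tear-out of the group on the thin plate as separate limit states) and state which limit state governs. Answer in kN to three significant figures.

Bolt shear: A_b = π·16²/4 = 201.1 mm²; R_n = 469 × 201.1 × 2 × 2 / 1000 = 377.2 kN → 377.2 / 2 = 189 kN.
Bearing (1.2 l_c t F_u ≤ 2.4 d t F_u): upper limit = 2.4·16·6·450 / 1000 = 103.7 kN.
  Edge l_c = 30 − 18/2 = 21 → r_n = 68.04 kN; interior l_c = 50 − 18 = 32 → r_n = 103.7 kN.
  R_n,bearing = 1·68.04 + 1·103.7 = 171.7 kN → 171.7 / 2 = 85.9 kN.
Bearing governs: 85.9 kN.

85.9 kN (bearing governs)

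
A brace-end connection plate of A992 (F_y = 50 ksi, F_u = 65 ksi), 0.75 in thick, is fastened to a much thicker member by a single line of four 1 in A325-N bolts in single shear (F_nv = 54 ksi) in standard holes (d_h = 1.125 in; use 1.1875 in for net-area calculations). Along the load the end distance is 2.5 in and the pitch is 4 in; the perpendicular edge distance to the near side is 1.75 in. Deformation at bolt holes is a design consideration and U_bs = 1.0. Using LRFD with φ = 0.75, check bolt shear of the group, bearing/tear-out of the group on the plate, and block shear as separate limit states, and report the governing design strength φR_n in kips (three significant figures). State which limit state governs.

Bolt shear: A_b = π·1²/4 = 0.7854 in²; R_n = 54 × 0.7854 × 4 × 1 = 169.6 kips → 0.75 × 169.6 = 127 kips.
Bearing: edge l_c = 1.938, r_n = 113.3 kips; interior l_c = 2.875, r_n = 117 kips; R_n = 113.3 + 3·117 = 464.3 kips → 348 kips.
Block shear: A_gv = 10.88, A_nv = 7.758, A_nt = 0.8672 in²; R_n = min(0.6F_uA_nv, 0.6F_yA_gv) + U_bs·F_u·A_nt = 358.9 kips → 269 kips.
Bolt shear governs: 127 kips.

127 kips (bolt shear governs)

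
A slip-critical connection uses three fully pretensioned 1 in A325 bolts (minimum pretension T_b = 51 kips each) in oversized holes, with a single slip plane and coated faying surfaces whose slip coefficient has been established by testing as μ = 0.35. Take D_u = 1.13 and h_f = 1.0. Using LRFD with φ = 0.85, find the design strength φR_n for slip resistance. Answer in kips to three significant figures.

R_n = μ · D_u · h_f · T_b · n_s · n_b = 0.35 × 1.13 × 1.0 × 51 × 1 × 3 = 60.51 kips.
Design strength φR_n = 0.85 × 60.51 = 51.4 kips.

51.4 kips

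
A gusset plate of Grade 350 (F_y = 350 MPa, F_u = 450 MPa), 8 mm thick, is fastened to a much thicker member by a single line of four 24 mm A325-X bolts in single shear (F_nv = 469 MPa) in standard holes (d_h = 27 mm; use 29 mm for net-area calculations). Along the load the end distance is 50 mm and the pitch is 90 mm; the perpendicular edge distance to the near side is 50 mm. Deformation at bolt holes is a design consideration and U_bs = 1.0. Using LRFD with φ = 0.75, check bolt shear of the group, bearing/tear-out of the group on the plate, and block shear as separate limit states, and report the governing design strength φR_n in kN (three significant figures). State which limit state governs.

Bolt shear: A_b = π·24²/4 = 452.4 mm²; R_n = 469 × 452.4 × 4 × 1 / 1000 = 848.7 kN → 0.75 × 848.7 = 637 kN.
Bearing: edge l_c = 36.5, r_n = 157.7 kN; interior l_c = 63, r_n = 207.4 kN; R_n = 157.7 + 3·207.4 = 779.8 kN → 585 kN.
Block shear: A_gv = 2560, A_nv = 1748, A_nt = 284 mm²; R_n = min(0.6F_uA_nv, 0.6F_yA_gv) + U_bs·F_u·A_nt = 599.8 kN → 450 kN.
Block shear governs: 450 kN.

450 kN (block shear governs)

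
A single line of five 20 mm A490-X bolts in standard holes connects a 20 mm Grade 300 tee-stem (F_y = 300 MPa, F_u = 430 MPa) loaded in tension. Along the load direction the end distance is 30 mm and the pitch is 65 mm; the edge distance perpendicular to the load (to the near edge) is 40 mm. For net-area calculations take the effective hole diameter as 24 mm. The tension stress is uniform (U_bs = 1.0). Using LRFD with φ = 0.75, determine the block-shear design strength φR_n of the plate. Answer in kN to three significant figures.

Shear plane L_v = 30 + 4·65 = 290 mm; A_gv = 290 × 20 = 5800 mm².
A_nv = (290 − 4.5·24) × 20 = 3640 mm².
A_nt = (40 − 0.5·24) × 20 = 560 mm².
0.6 F_u A_nv = 939.1 kN; 0.6 F_y A_gv = 1044 kN → shear rupture governs the shear term.
R_n = 939.1 + 1.0 × 430 × 560 / 1000 = 1180 kN.
Design strength φR_n = 0.75 × 1180 = 885 kN.

885 kN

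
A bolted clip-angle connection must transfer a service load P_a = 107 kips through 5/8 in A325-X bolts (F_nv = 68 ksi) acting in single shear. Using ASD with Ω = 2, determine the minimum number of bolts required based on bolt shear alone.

A_b = π·0.625²/4 = 0.3068 in².
Per-bolt allowable strength R_n/Ω = 68 × 0.3068 × 1 / 2 = 10.43 kips.
n ≥ 107 / 10.43 = 10.26 → use 11 bolts.

11 bolts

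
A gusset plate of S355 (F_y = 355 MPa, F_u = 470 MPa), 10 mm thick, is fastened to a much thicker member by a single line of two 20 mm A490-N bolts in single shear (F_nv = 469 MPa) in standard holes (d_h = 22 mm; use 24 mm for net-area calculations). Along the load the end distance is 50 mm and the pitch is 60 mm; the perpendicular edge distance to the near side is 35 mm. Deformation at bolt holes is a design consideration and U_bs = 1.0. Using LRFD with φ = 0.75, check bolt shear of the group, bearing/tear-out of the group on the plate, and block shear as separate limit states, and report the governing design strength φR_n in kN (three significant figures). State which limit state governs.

221 kN (bolt shear governs)

Bolt shear: A_b = π·20²/4 = 314.2 mm²; R_n = 469 × 314.2 × 2 × 1 / 1000 = 294.7 kN → 0.75 × 294.7 = 221 kN.
Bearing: edge l_c = 39, r_n = 220 kN; interior l_c = 38, r_n = 214.3 kN; R_n = 220 + 1·214.3 = 434.3 kN → 326 kN.
Block shear: A_gv = 1100, A_nv = 740, A_nt = 230 mm²; R_n = min(0.6F_uA_nv, 0.6F_yA_gv) + U_bs·F_u·A_nt = 316.8 kN → 238 kN.
Bolt shear governs: 221 kN.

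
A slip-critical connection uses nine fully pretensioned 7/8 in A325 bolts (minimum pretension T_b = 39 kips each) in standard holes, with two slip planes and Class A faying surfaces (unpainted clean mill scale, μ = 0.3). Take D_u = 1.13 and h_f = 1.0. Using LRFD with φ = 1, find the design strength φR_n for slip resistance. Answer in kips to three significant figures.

238 kips

R_n = μ · D_u · h_f · T_b · n_s · n_b = 0.3 × 1.13 × 1.0 × 39 × 2 × 9 = 238 kips.
Design strength φR_n = 1 × 238 = 238 kips.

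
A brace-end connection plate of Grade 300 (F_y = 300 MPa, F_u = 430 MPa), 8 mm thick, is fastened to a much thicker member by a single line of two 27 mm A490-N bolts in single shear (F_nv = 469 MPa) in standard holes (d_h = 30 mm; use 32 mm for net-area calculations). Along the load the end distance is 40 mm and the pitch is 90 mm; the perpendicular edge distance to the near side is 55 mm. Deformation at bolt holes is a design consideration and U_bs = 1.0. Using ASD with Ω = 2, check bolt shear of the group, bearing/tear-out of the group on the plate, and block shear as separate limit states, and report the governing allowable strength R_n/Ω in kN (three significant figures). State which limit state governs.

Bolt shear: A_b = π·27²/4 = 572.6 mm²; R_n = 469 × 572.6 × 2 × 1 / 1000 = 537.1 kN → 537.1 / 2 = 269 kN.
Bearing: edge l_c = 25, r_n = 103.2 kN; interior l_c = 60, r_n = 222.9 kN; R_n = 103.2 + 1·222.9 = 326.1 kN → 163 kN.
Block shear: A_gv = 1040, A_nv = 656, A_nt = 312 mm²; R_n = min(0.6F_uA_nv, 0.6F_yA_gv) + U_bs·F_u·A_nt = 303.4 kN → 152 kN.
Block shear governs: 152 kN.

152 kN (block shear governs)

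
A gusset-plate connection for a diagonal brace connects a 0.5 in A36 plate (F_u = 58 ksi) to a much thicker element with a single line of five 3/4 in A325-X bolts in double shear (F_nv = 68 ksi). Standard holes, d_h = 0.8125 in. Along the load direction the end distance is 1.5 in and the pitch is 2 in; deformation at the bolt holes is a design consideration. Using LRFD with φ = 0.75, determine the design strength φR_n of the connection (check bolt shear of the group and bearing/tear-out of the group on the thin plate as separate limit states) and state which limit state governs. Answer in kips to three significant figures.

153 kips (bearing governs)

Bolt shear: A_b = π·0.75²/4 = 0.4418 in²; R_n = 68 × 0.4418 × 5 × 2 = 300.4 kips → 0.75 × 300.4 = 225 kips.
Bearing (1.2 l_c t F_u ≤ 2.4 d t F_u): upper limit = 2.4·0.75·0.5·58 = 52.2 kips.
  Edge l_c = 1.5 − 0.8125/2 = 1.094 → r_n = 38.06 kips; interior l_c = 2 − 0.8125 = 1.188 → r_n = 41.33 kips.
  R_n,bearing = 1·38.06 + 4·41.33 = 203.4 kips → 0.75 × 203.4 = 153 kips.
Bearing governs: 153 kips.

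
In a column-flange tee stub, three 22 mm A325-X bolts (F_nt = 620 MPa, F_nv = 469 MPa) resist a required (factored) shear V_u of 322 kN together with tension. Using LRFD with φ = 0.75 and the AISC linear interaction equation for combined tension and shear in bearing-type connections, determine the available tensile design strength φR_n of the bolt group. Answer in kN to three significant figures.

264 kN

A_b = π·22²/4 = 380.1 mm²; f_rv = 322 × 1000 / (3 × 380.1) = 282.4 MPa.
F'_nt = 1.3 F_nt − (F_nt / φF_nv) f_rv = 1.3·620 − (620/(0.75·469))·282.4 = 308.3 MPa, capped at F_nt → F'_nt = 308.3 MPa.
R_n = F'_nt · A_b · n = 308.3 × 380.1 × 3 / 1000 = 351.6 kN.
Design strength φR_n = 0.75 × 351.6 = 264 kN.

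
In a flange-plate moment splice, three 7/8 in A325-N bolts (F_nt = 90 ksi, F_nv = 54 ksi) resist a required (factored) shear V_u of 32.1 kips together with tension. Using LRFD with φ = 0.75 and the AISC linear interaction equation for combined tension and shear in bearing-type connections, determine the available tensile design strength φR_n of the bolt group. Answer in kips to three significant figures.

A_b = π·0.875²/4 = 0.6013 in²; f_rv = 32.1 / (3 × 0.6013) = 17.79 ksi.
F'_nt = 1.3 F_nt − (F_nt / φF_nv) f_rv = 1.3·90 − (90/(0.75·54))·17.79 = 77.46 ksi, capped at F_nt → F'_nt = 77.46 ksi.
R_n = F'_nt · A_b · n = 77.46 × 0.6013 × 3 = 139.7 kips.
Design strength φR_n = 0.75 × 139.7 = 105 kips.

105 kips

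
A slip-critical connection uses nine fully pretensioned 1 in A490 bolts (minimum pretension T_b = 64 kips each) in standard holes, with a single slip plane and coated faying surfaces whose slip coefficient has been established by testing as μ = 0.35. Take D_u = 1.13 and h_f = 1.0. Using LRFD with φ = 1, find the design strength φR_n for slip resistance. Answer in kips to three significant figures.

R_n = μ · D_u · h_f · T_b · n_s · n_b = 0.35 × 1.13 × 1.0 × 64 × 1 × 9 = 227.8 kips.
Design strength φR_n = 1 × 227.8 = 228 kips.

228 kips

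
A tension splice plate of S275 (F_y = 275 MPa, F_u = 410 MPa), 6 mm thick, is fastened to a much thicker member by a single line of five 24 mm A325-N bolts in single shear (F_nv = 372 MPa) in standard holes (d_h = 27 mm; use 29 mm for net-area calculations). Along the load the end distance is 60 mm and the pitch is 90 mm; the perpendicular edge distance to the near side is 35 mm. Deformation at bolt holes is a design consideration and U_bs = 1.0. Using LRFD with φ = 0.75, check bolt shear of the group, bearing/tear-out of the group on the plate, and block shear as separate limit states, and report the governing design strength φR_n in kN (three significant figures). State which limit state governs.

350 kN (block shear governs)

Bolt shear: A_b = π·24²/4 = 452.4 mm²; R_n = 372 × 452.4 × 5 × 1 / 1000 = 841.4 kN → 0.75 × 841.4 = 631 kN.
Bearing: edge l_c = 46.5, r_n = 137.3 kN; interior l_c = 63, r_n = 141.7 kN; R_n = 137.3 + 4·141.7 = 704.1 kN → 528 kN.
Block shear: A_gv = 2520, A_nv = 1737, A_nt = 123 mm²; R_n = min(0.6F_uA_nv, 0.6F_yA_gv) + U_bs·F_u·A_nt = 466.2 kN → 350 kN.
Block shear governs: 350 kN.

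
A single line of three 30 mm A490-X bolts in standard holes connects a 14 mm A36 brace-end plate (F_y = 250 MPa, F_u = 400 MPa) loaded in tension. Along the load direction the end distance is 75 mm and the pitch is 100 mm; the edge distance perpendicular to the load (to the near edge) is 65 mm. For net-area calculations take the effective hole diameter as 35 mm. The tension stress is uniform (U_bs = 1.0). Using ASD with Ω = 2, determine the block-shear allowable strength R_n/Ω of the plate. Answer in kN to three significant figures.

422 kN

Shear plane L_v = 75 + 2·100 = 275 mm; A_gv = 275 × 14 = 3850 mm².
A_nv = (275 − 2.5·35) × 14 = 2625 mm².
A_nt = (65 − 0.5·35) × 14 = 665 mm².
0.6 F_u A_nv = 630 kN; 0.6 F_y A_gv = 577.5 kN → shear yielding governs the shear term.
R_n = 577.5 + 1.0 × 400 × 665 / 1000 = 843.5 kN.
Allowable strength R_n/Ω = 843.5 / 2 = 422 kN.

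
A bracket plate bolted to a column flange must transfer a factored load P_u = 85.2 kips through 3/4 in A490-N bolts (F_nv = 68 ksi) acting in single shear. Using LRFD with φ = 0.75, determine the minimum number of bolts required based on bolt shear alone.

4 bolts

A_b = π·0.75²/4 = 0.4418 in².
Per-bolt design strength φR_n = 0.75 × 68 × 0.4418 × 1 = 22.53 kips.
n ≥ 85.2 / 22.53 = 3.781 → use 4 bolts.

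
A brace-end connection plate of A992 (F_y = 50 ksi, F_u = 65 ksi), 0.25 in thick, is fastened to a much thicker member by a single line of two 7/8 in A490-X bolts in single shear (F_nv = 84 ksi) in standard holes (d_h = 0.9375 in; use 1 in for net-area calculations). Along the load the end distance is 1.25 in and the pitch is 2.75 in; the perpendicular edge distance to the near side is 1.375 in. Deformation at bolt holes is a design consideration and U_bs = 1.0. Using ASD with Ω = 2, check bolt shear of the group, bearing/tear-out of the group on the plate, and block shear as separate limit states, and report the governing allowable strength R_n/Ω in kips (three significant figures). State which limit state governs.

Bolt shear: A_b = π·0.875²/4 = 0.6013 in²; R_n = 84 × 0.6013 × 2 × 1 = 101 kips → 101 / 2 = 50.5 kips.
Bearing: edge l_c = 0.7812, r_n = 15.23 kips; interior l_c = 1.812, r_n = 34.12 kips; R_n = 15.23 + 1·34.12 = 49.36 kips → 24.7 kips.
Block shear: A_gv = 1, A_nv = 0.625, A_nt = 0.2188 in²; R_n = min(0.6F_uA_nv, 0.6F_yA_gv) + U_bs·F_u·A_nt = 38.59 kips → 19.3 kips.
Block shear governs: 19.3 kips.

19.3 kips (block shear governs)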